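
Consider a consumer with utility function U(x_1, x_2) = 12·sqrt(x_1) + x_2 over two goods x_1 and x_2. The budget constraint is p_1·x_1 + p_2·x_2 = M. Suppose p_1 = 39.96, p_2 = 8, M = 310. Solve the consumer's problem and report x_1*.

Set MRS = p_1/p_2: 6·x_1^(−1/2) = p_1/p_2.
Solve: √x_1 = 6·p_2/p_1, so x_1*(p_1,p_2) = (6·p_2/p_1)², and x_2* = (M − p_1·x_1*)/p_2.
Plugging in: x_1* = (6·8/39.96)² = 1.4429.

x_1* = 1.4429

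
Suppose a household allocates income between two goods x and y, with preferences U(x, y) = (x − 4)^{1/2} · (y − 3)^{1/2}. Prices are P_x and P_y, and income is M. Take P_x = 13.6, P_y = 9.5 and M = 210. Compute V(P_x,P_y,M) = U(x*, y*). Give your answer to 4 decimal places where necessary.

V = 5.5909

Substituting into the budget: x* = 4 + 0.5·(M − 4·P_x − 3·P_y)/P_x, and y* = 3 + 0.5·(…)/P_y.
Discretionary income = 210 − 4·13.6 − 3·9.5 = 127.1; x* = 4 + 0.5·127.1/13.6 = 8.6728; y* = 3 + 0.5·127.1/9.5 = 9.6895.
Utility at the optimum: U(8.6728, 9.6895) = 5.5909.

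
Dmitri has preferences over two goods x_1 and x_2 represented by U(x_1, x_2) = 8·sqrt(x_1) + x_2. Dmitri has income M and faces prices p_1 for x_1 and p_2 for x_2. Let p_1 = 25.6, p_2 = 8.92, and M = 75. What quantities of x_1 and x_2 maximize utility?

Set MRS = p_1/p_2: 4·x_1^(−1/2) = p_1/p_2.
Solve: √x_1 = 4·p_2/p_1, so x_1*(p_1,p_2) = (4·p_2/p_1)², and x_2* = (M − p_1·x_1*)/p_2.
Plugging in: x_1* = (4·8.92/25.6)² = 1.9425, x_2* = 2.8331.

x_1* = 1.9425, x_2* = 2.8331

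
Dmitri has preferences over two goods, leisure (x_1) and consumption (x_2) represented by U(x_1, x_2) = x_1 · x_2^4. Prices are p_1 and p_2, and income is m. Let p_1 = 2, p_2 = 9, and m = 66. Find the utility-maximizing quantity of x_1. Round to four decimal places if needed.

The MRS is (1/4)·x_2/x_1. Set MRS = p_1/p_2.
So p_2·x_2 = 4·p_1·x_1; combined with the budget, a share 0.2 of income goes to x_1.
Demand: x_1*(p_1,p_2,m) = 0.2·m/p_1 and x_2* = 0.8·m/p_2.
At p_1=2, p_2=9, m=66: x_1* = 0.2·66/2 = 6.6.

x_1* = 6.6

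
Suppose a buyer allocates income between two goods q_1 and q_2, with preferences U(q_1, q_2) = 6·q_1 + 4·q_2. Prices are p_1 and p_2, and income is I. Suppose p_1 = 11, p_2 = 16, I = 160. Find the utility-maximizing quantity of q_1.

q_1 gives more utility per dollar, so spend all income on q_1: q_1* = I/p_1, q_2* = 0.
Numerically: q_1* = 14.5455, q_2* = 0.

q_1* = 14.5455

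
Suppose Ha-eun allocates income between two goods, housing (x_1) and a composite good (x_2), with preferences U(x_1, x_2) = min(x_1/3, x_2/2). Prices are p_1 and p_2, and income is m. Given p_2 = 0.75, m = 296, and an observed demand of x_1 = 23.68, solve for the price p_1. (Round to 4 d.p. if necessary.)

Leontief preferences: the optimum is at the kink where x_1/3 = x_2/2, i.e. x_2 = (2/3)·x_1.
Budget: p_1·x_1 + p_2·(2/3)·x_1 = m, so (3·p_1 + 2·p_2)·x_1 = 3·m.
Demand: x_1*(p_1,p_2,m) = 3·m/(3·p_1 + 2·p_2), x_2* = 2·m/(3·p_1 + 2·p_2).
Set x_1* = 23.68 in the demand function and solve for p_1: p_1 = 12.

p_1 = 12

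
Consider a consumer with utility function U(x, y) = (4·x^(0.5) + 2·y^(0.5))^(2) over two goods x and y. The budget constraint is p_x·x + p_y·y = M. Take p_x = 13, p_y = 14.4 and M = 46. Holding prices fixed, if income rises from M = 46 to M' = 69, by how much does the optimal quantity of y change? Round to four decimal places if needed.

Δy* = 0.2941

From the CES first-order condition, 2·(y/x)^(0.5) = p_x/p_y.
Solve for the ratio: y/x = [(1/2)·p_x/p_y]^(2).
Substitute y = (y/x)·x into the budget: x* = M/(p_x + p_y·(y/x)).
Numerically y/x = 0.203752, so x* = 46/(13 + 14.4·0.203752) = 2.8869 and y* = 0.203752·2.8869 = 0.5882.
At M' = 69: y* = 0.8823. Change: 0.8823 − 0.5882 = 0.2941.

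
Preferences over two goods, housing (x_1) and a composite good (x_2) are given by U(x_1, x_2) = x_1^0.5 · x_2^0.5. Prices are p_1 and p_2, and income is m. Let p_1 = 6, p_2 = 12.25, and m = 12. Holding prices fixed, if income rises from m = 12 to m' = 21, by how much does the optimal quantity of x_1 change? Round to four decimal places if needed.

At p_1=6, p_2=12.25, m=12: x_1* = 0.5·12/6 = 1.
At m' = 21: x_1* = 1.75. Change: 1.75 − 1 = 0.75.

Δx_1* = 0.75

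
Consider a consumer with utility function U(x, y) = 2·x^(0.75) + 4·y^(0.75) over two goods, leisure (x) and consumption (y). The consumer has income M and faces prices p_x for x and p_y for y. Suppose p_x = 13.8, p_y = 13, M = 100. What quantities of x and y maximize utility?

From the CES first-order condition, (1/2)·(y/x)^(0.25) = p_x/p_y.
Hence y/x = (2·p_x/p_y)^(1/(0.25)), i.e. raised to the 4 power.
With the ratio pinned down, the budget gives x* = M/(p_x + p_y·(y/x)) and y* = (y/x)·x*.
Numerically y/x = 20.317156, so x* = 100/(13.8 + 13·20.317156) = 0.3598 and y* = 20.317156·0.3598 = 7.3104.

x* = 0.3598, y* = 7.3104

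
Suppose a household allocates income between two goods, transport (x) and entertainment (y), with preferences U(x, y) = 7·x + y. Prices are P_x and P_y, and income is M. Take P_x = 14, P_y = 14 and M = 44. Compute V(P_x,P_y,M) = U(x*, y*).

Linear utility — the consumer picks whichever good has higher MU/price: 7/14 = 0.5 vs 1/14 = 0.0714.
x gives more utility per dollar, so spend all income on x: x* = M/P_x, y* = 0.
Numerically: x* = 3.1429, y* = 0.
Utility at the optimum: U(3.1429, 0) = 22.

V = 22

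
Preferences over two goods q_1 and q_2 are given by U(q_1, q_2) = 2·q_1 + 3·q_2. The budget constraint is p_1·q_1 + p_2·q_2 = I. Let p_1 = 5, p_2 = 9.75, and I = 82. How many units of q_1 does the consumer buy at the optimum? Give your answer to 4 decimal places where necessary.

q_1 gives more utility per dollar, so spend all income on q_1: q_1* = I/p_1, q_2* = 0.
Numerically: q_1* = 16.4, q_2* = 0.

q_1* = 16.4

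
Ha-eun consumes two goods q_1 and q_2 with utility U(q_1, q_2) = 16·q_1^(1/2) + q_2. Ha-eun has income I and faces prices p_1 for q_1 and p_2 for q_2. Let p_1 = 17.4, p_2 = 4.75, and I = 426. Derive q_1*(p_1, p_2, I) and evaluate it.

q_1* = 4.7695

Thus q_1* = (8·p_2/p_1)² — independent of I — with the rest of income spent on q_2.
Plugging in: q_1* = (8·4.75/17.4)² = 4.7695.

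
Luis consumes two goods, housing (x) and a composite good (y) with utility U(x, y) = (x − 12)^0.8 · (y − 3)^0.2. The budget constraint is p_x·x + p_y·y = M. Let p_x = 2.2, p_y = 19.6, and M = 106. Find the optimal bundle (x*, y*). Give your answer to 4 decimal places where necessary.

After buying the subsistence bundle (12, 3), a share 0.8 of the remaining income goes to x: x* = 12 + 0.8·(M − 12p_x − 3p_y)/p_x.
Discretionary income = 106 − 12·2.2 − 3·19.6 = 20.8; x* = 12 + 0.8·20.8/2.2 = 19.5636; y* = 3 + 0.2·20.8/19.6 = 3.2122.

x* = 19.5636, y* = 3.2122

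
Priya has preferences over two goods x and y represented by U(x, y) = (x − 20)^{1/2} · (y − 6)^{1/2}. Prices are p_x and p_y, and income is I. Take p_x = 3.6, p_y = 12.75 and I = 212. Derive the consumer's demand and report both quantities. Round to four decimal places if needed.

This is Cobb-Douglas in (x−20, y−6): tangency gives 0.5·p_y·(y−6) = 0.5·p_x·(x−20).
Substituting into the budget: x* = 20 + 0.5·(I − 20·p_x − 6·p_y)/p_x, and y* = 6 + 0.5·(…)/p_y.
Discretionary income = 212 − 20·3.6 − 6·12.75 = 63.5; x* = 20 + 0.5·63.5/3.6 = 28.8194; y* = 6 + 0.5·63.5/12.75 = 8.4902.

x* = 28.8194, y* = 8.4902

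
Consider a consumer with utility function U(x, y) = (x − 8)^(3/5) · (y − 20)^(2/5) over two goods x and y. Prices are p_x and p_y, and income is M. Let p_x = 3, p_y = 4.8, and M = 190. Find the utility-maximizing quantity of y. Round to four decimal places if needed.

Substituting into the budget: x* = 8 + 0.6·(M − 8·p_x − 20·p_y)/p_x, and y* = 20 + 0.4·(…)/p_y.
Discretionary income = 190 − 8·3 − 20·4.8 = 70; y* = 20 + 0.4·70/4.8 = 25.8333.

y* = 25.8333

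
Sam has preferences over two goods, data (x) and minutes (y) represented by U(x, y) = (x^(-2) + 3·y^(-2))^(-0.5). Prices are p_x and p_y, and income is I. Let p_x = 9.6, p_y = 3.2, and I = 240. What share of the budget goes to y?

With the ratio pinned down, the budget gives x* = I/(p_x + p_y·(y/x)) and y* = (y/x)·x*.
Numerically y/x = 2.080084, so x* = 240/(9.6 + 3.2·2.080084) = 14.7635 and y* = 2.080084·14.7635 = 30.7094.
Expenditure on y: 3.2·30.7094 = 98.2701; share = 0.4095.

share on y = 0.4095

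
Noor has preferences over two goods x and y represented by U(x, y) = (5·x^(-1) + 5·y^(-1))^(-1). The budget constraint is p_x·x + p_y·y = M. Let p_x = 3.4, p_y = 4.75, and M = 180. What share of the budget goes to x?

share on x = 0.4583

MU_x ∝ 5·x^(-2), MU_y ∝ 5·y^(-2), so MRS = (y/x)^(2) = p_x/p_y.
Solve for the ratio: y/x = [p_x/p_y]^(0.5).
With the ratio pinned down, the budget gives x* = M/(p_x + p_y·(y/x)) and y* = (y/x)·x*.
Numerically y/x = 0.846043, so x* = 180/(3.4 + 4.75·0.846043) = 24.263 and y* = 0.846043·24.263 = 20.5275.
Expenditure on x: 3.4·24.263 = 82.4942; share = 0.4583.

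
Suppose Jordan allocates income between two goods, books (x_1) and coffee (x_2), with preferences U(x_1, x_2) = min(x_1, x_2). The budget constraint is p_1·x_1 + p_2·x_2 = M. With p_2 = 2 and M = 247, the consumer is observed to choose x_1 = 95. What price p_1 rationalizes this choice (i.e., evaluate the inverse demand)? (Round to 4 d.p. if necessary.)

Leontief preferences: the optimum is at the kink where x_1/1 = x_2/1, i.e. x_2 = x_1.
Budget: p_1·x_1 + p_2·x_1 = M, so (p_1 + p_2)·x_1 = M.
Demand: x_1*(p_1,p_2,M) = M/(p_1 + p_2), x_2* = M/(p_1 + p_2).
Set x_1* = 95 in the demand function and solve for p_1: p_1 = 0.6.

p_1 = 0.6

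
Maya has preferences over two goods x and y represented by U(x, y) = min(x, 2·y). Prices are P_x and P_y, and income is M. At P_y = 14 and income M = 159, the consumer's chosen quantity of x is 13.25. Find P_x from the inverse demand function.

P_x = 5

Leontief preferences: the optimum is at the kink where x/2 = y/1, i.e. y = (1/2)·x.
Budget: P_x·x + P_y·(1/2)·x = M, so (2·P_x + P_y)·x = 2·M.
Demand: x*(P_x,P_y,M) = 2·M/(2·P_x + P_y), y* = M/(2·P_x + P_y).
Set x* = 13.25 in the demand function and solve for P_x: P_x = 5.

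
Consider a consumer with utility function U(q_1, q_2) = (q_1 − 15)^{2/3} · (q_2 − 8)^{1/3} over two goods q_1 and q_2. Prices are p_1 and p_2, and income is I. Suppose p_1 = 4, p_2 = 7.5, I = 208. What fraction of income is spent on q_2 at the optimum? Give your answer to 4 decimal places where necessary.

Let q_1' = q_1−15, q_2' = q_2−8. MRS = 2·q_2'/q_1' = p_1/p_2.
Substituting into the budget: q_1* = 15 + 2/3·(I − 15·p_1 − 8·p_2)/p_1, and q_2* = 8 + 1/3·(…)/p_2.
Discretionary income = 208 − 15·4 − 8·7.5 = 88; q_1* = 15 + 2/3·88/4 = 29.6667; q_2* = 8 + 1/3·88/7.5 = 11.9111.
Expenditure on q_2: 7.5·11.9111 = 89.3333; share = 0.4295.

share on q_2 = 0.4295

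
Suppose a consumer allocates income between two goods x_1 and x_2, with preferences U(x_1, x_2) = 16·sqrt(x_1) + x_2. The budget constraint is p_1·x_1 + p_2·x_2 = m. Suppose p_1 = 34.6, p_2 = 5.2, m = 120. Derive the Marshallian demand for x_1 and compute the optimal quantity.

x_1* = 1.4456

MU_x_1 = 8/√x_1, MU_x_2 = 1. Tangency: 8/√x_1 = p_1/p_2.
Thus x_1* = (8·p_2/p_1)² — independent of m — with the rest of income spent on x_2.
Plugging in: x_1* = (8·5.2/34.6)² = 1.4456.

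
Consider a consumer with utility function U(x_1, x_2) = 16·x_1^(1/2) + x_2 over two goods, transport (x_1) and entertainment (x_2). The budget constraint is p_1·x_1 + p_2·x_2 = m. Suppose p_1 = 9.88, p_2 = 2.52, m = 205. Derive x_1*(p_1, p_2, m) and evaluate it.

Set MRS = p_1/p_2: 8·x_1^(−1/2) = p_1/p_2.
Thus x_1* = (8·p_2/p_1)² — independent of m — with the rest of income spent on x_2.
Plugging in: x_1* = (8·2.52/9.88)² = 4.1636.

x_1* = 4.1636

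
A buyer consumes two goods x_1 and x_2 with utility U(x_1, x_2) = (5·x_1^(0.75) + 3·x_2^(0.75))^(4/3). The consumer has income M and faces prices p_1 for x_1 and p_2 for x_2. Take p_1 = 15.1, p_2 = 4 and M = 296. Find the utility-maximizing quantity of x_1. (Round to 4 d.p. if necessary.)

x_1* = 2.4589

From the CES first-order condition, (5/3)·(x_2/x_1)^(0.25) = p_1/p_2.
Hence x_2/x_1 = ((3/5)·p_1/p_2)^(1/(0.25)), i.e. raised to the 4 power.
Substitute x_2 = (x_2/x_1)·x_1 into the budget: x_1* = M/(p_1 + p_2·(x_2/x_1)).
Numerically x_2/x_1 = 26.319209, so x_1* = 296/(15.1 + 4·26.319209) = 2.4589.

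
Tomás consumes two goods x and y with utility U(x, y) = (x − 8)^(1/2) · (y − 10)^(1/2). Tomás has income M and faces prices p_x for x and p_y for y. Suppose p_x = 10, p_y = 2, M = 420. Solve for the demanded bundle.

Discretionary income = 420 − 8·10 − 10·2 = 320; x* = 8 + 0.5·320/10 = 24; y* = 10 + 0.5·320/2 = 90.

x* = 24, y* = 90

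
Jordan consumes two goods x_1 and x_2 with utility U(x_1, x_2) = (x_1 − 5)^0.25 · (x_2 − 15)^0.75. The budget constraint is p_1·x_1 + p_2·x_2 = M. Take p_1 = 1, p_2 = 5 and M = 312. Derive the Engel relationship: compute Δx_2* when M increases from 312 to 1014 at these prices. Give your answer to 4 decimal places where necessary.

MRS = (1/3)·(x_2−15)/(x_1−5). Tangency with p_1/p_2 gives x_2−15 = 3·(p_1/p_2)·(x_1−5).
After buying the subsistence bundle (5, 15), a share 0.25 of the remaining income goes to x_1: x_1* = 5 + 0.25·(M − 5p_1 − 15p_2)/p_1.
Discretionary income = 312 − 5·1 − 15·5 = 232; x_2* = 15 + 0.75·232/5 = 49.8.
At M' = 1014: x_2* = 155.1. Change: 155.1 − 49.8 = 105.3.

Δx_2* = 105.3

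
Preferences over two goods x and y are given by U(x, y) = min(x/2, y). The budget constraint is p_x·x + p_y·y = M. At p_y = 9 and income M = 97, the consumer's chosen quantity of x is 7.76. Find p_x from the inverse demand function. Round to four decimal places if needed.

p_x = 8

With perfect complements, no substitution: consume in ratio x:y = 2:1.
Budget: p_x·x + p_y·(1/2)·x = M, so (2·p_x + p_y)·x = 2·M.
Demand: x*(p_x,p_y,M) = 2·M/(2·p_x + p_y), y* = M/(2·p_x + p_y).
Set x* = 7.76 in the demand function and solve for p_x: p_x = 8.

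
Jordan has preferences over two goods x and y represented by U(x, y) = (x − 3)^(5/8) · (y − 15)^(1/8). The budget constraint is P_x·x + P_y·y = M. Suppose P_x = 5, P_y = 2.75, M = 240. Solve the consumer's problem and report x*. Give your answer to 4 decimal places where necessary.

x* = 33.625

MRS = 5·(y−15)/(x−3). Tangency with P_x/P_y gives y−15 = (1/5)·(P_x/P_y)·(x−3).
After buying the subsistence bundle (3, 15), a share 5/6 of the remaining income goes to x: x* = 3 + 5/6·(M − 3P_x − 15P_y)/P_x.
Discretionary income = 240 − 3·5 − 15·2.75 = 183.75; x* = 3 + 5/6·183.75/5 = 33.625.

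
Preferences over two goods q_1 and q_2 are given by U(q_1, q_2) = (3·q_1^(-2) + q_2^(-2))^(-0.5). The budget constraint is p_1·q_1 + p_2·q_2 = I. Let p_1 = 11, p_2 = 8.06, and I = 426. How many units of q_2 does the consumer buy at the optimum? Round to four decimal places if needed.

MRS = MU_q_1/MU_q_2 = 3·(q_2/q_1)^(3). Set equal to p_1/p_2.
Solve for the ratio: q_2/q_1 = [(1/3)·p_1/p_2]^(1/3).
Substitute q_2 = (q_2/q_1)·q_1 into the budget: q_1* = I/(p_1 + p_2·(q_2/q_1)).
Numerically q_2/q_1 = 0.769093, so q_1* = 426/(11 + 8.06·0.769093) = 24.769 and q_2* = 0.769093·24.769 = 19.0497.

q_2* = 19.0497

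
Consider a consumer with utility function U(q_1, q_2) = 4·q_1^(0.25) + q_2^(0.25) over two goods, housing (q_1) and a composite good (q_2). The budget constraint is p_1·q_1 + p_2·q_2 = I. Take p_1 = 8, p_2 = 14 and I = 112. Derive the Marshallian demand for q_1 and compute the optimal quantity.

q_1* = 12.3818

From the CES first-order condition, 4·(q_2/q_1)^(0.75) = p_1/p_2.
Solve for the ratio: q_2/q_1 = [(1/4)·p_1/p_2]^(4/3).
With the ratio pinned down, the budget gives q_1* = I/(p_1 + p_2·(q_2/q_1)) and q_2* = (q_2/q_1)·q_1*.
Numerically q_2/q_1 = 0.07468, so q_1* = 112/(8 + 14·0.07468) = 12.3818.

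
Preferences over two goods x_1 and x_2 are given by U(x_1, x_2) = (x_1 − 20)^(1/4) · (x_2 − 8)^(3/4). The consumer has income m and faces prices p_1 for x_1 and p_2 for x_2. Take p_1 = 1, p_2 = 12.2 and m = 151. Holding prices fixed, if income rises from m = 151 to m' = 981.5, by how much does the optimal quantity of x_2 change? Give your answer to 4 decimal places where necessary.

Δx_2* = 51.0553

After buying the subsistence bundle (20, 8), a share 0.25 of the remaining income goes to x_1: x_1* = 20 + 0.25·(m − 20p_1 − 8p_2)/p_1.
Discretionary income = 151 − 20·1 − 8·12.2 = 33.4; x_2* = 8 + 0.75·33.4/12.2 = 10.0533.
At m' = 981.5: x_2* = 61.1086. Change: 61.1086 − 10.0533 = 51.0553.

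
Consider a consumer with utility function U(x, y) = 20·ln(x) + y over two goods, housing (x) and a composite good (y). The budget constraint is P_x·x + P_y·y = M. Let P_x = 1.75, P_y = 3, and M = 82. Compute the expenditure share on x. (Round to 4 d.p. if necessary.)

share on x = 0.7317

MU_x = 20/x, MU_y = 1. Tangency: 20/x = P_x/P_y.
So x*(P_x,P_y) = 20·P_y/P_x, independent of income; and y* = (M − 20·P_y)/P_y.
At the given prices: x* = 20·3/1.75 = 34.2857, and y* = 7.3333.
Expenditure on x: 1.75·34.2857 = 60; share = 0.7317.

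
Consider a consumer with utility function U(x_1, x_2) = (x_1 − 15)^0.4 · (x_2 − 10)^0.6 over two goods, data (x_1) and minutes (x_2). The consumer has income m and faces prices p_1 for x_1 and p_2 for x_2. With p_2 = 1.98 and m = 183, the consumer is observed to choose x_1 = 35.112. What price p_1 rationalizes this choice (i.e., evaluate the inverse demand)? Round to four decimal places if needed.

p_1 = 2.5

This is Cobb-Douglas in (x_1−15, x_2−10): tangency gives 0.4·p_2·(x_2−10) = 0.6·p_1·(x_1−15).
After buying the subsistence bundle (15, 10), a share 0.4 of the remaining income goes to x_1: x_1* = 15 + 0.4·(m − 15p_1 − 10p_2)/p_1.
Set x_1* = 35.112 in the demand function and solve for p_1: p_1 = 2.5.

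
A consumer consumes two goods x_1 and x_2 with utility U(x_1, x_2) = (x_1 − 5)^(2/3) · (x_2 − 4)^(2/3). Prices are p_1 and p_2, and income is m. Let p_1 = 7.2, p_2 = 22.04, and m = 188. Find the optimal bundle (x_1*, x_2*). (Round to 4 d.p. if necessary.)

x_1* = 9.4333, x_2* = 5.4483

Let x_1' = x_1−5, x_2' = x_2−4. MRS = x_2'/x_1' = p_1/p_2.
After buying the subsistence bundle (5, 4), a share 0.5 of the remaining income goes to x_1: x_1* = 5 + 0.5·(m − 5p_1 − 4p_2)/p_1.
Discretionary income = 188 − 5·7.2 − 4·22.04 = 63.84; x_1* = 5 + 0.5·63.84/7.2 = 9.4333; x_2* = 4 + 0.5·63.84/22.04 = 5.4483.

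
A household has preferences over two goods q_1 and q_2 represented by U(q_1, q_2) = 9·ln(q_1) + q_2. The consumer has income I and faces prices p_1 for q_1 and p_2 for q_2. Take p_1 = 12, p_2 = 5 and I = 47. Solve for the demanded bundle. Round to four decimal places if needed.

q_1* = 3.75, q_2* = 0.4

MU_q_1 = 9/q_1, MU_q_2 = 1. Tangency: 9/q_1 = p_1/p_2.
So q_1*(p_1,p_2) = 9·p_2/p_1, independent of income; and q_2* = (I − 9·p_2)/p_2.
At the given prices: q_1* = 9·5/12 = 3.75, and q_2* = 0.4.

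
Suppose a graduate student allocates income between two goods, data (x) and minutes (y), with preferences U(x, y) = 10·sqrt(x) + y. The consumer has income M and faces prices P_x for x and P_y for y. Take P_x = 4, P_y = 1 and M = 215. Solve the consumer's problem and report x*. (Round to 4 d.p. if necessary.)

x* = 1.5625

MU_x = 5/√x, MU_y = 1. Tangency: 5/√x = P_x/P_y.
Thus x* = (5·P_y/P_x)² — independent of M — with the rest of income spent on y.
Plugging in: x* = (5·1/4)² = 1.5625.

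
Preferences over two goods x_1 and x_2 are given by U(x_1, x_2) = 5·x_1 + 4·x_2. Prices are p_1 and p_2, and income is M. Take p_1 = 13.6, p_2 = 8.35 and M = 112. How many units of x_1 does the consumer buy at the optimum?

Linear utility — the consumer picks whichever good has higher MU/price: 5/13.6 = 0.3676 vs 4/8.35 = 0.479.
x_2 gives more utility per dollar, so spend all income on x_2: x_2* = M/p_2, x_1* = 0.
Numerically: x_1* = 0, x_2* = 13.4132.

x_1* = 0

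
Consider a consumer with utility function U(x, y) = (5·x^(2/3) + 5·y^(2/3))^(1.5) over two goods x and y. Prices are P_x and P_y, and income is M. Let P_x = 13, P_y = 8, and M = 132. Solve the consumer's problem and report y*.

y* = 11.9678

MU_x ∝ 5·x^(-1/3), MU_y ∝ 5·y^(-1/3), so MRS = (y/x)^(1/3) = P_x/P_y.
Solve for the ratio: y/x = [P_x/P_y]^(3).
Substitute y = (y/x)·x into the budget: x* = M/(P_x + P_y·(y/x)).
Numerically y/x = 4.291016, so x* = 132/(13 + 8·4.291016) = 2.789 and y* = 4.291016·2.789 = 11.9678.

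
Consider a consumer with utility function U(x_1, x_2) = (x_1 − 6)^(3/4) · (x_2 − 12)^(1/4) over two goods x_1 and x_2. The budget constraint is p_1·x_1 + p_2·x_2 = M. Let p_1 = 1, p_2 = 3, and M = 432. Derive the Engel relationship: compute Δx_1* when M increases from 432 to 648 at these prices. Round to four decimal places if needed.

Δx_1* = 162

This is Cobb-Douglas in (x_1−6, x_2−12): tangency gives 0.75·p_2·(x_2−12) = 0.25·p_1·(x_1−6).
After buying the subsistence bundle (6, 12), a share 0.75 of the remaining income goes to x_1: x_1* = 6 + 0.75·(M − 6p_1 − 12p_2)/p_1.
Discretionary income = 432 − 6·1 − 12·3 = 390; x_1* = 6 + 0.75·390/1 = 298.5.
At M' = 648: x_1* = 460.5. Change: 460.5 − 298.5 = 162.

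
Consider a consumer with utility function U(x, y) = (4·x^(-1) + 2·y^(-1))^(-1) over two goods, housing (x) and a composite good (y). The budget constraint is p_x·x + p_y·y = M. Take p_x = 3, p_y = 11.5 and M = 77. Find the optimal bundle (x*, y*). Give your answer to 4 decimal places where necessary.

MU_x ∝ 4·x^(-2), MU_y ∝ 2·y^(-2), so MRS = 2·(y/x)^(2) = p_x/p_y.
Solve for the ratio: y/x = [(1/2)·p_x/p_y]^(0.5).
With the ratio pinned down, the budget gives x* = M/(p_x + p_y·(y/x)) and y* = (y/x)·x*.
Numerically y/x = 0.361158, so x* = 77/(3 + 11.5·0.361158) = 10.7642 and y* = 0.361158·10.7642 = 3.8876.

x* = 10.7642, y* = 3.8876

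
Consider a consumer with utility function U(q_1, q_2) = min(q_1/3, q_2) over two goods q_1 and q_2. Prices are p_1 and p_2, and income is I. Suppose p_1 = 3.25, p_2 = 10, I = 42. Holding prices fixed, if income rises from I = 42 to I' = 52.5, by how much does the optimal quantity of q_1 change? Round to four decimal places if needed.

With perfect complements, no substitution: consume in ratio q_1:q_2 = 3:1.
Budget: p_1·q_1 + p_2·(1/3)·q_1 = I, so (3·p_1 + p_2)·q_1 = 3·I.
Demand: q_1*(p_1,p_2,I) = 3·I/(3·p_1 + p_2), q_2* = I/(3·p_1 + p_2).
Here 3·3.25 + 10 = 19.75, giving q_1* = 6.3797.
At I' = 52.5: q_1* = 7.9747. Change: 7.9747 − 6.3797 = 1.5949.

Δq_1* = 1.5949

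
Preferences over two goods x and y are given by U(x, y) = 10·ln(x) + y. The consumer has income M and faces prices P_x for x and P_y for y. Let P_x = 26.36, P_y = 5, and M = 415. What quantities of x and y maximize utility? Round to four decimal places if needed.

MU_x = 10/x, MU_y = 1. Tangency: 10/x = P_x/P_y.
So x*(P_x,P_y) = 10·P_y/P_x, independent of income; and y* = (M − 10·P_y)/P_y.
At the given prices: x* = 10·5/26.36 = 1.8968, and y* = 73.

x* = 1.8968, y* = 73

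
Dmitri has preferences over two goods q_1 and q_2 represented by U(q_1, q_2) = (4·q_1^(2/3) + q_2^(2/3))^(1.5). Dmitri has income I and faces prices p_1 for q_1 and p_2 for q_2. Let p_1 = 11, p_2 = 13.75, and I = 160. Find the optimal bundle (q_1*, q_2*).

q_1* = 14.4014, q_2* = 0.1152

Numerically q_2/q_1 = 0.008, so q_1* = 160/(11 + 13.75·0.008) = 14.4014 and q_2* = 0.008·14.4014 = 0.1152.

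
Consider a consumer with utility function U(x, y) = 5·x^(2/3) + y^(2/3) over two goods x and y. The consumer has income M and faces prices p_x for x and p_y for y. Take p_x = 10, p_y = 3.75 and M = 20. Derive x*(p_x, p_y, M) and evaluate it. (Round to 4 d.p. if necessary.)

x* = 1.8923

MU_x ∝ 5·x^(-1/3), MU_y ∝ y^(-1/3), so MRS = 5·(y/x)^(1/3) = p_x/p_y.
Hence y/x = ((1/5)·p_x/p_y)^(1/(1/3)), i.e. raised to the 3 power.
Substitute y = (y/x)·x into the budget: x* = M/(p_x + p_y·(y/x)).
Numerically y/x = 0.151704, so x* = 20/(10 + 3.75·0.151704) = 1.8923.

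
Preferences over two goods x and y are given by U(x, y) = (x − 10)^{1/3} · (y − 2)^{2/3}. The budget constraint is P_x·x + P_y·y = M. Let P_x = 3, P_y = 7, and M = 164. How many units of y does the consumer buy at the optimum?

Let x' = x−10, y' = y−2. MRS = (1/2)·y'/x' = P_x/P_y.
Substituting into the budget: x* = 10 + 1/3·(M − 10·P_x − 2·P_y)/P_x, and y* = 2 + 2/3·(…)/P_y.
Discretionary income = 164 − 10·3 − 2·7 = 120; y* = 2 + 2/3·120/7 = 13.4286.

y* = 13.4286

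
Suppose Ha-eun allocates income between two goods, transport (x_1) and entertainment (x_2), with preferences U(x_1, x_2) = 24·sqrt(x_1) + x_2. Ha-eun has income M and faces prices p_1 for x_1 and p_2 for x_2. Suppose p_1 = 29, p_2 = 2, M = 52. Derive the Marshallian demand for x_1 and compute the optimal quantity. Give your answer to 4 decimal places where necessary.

x_1* = 0.6849

Set MRS = p_1/p_2: 12·x_1^(−1/2) = p_1/p_2.
Thus x_1* = (12·p_2/p_1)² — independent of M — with the rest of income spent on x_2.
Plugging in: x_1* = (12·2/29)² = 0.6849.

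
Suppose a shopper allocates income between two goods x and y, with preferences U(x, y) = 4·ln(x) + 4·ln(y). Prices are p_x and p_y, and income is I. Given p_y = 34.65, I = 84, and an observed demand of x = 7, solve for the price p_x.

p_x = 6

The MRS is y/x. Set MRS = p_x/p_y.
So 4·p_y·y = 4·p_x·x; combined with the budget, a share 0.5 of income goes to x.
Demand: x*(p_x,p_y,I) = 0.5·I/p_x and y* = 0.5·I/p_y.
Set x* = 7 in the demand function and solve for p_x: p_x = 6.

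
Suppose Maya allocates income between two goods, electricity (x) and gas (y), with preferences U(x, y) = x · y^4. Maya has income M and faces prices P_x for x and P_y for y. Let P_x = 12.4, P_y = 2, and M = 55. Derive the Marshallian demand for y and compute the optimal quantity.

y* = 22

Tangency: MRS = (1/4)·y/x = P_x/P_y.
Rearranging, P_y·y = 4·P_x·x. Substituting into the budget gives P_x·x·(1 + 4) = M.
Demand: x*(P_x,P_y,M) = 0.2·M/P_x and y* = 0.8·M/P_y.
At P_x=12.4, P_y=2, M=55: y* = 0.8·55/2 = 22.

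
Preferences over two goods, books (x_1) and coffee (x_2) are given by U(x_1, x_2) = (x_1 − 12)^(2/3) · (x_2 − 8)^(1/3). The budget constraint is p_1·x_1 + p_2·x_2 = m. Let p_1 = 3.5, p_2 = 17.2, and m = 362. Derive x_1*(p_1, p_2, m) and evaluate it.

x_1* = 46.7429

Let x_1' = x_1−12, x_2' = x_2−8. MRS = 2·x_2'/x_1' = p_1/p_2.
After buying the subsistence bundle (12, 8), a share 2/3 of the remaining income goes to x_1: x_1* = 12 + 2/3·(m − 12p_1 − 8p_2)/p_1.
Discretionary income = 362 − 12·3.5 − 8·17.2 = 182.4; x_1* = 12 + 2/3·182.4/3.5 = 46.7429.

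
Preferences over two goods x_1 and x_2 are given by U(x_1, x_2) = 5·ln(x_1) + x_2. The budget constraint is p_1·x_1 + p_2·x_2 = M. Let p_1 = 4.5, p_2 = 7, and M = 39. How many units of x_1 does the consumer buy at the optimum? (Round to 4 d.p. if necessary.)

At the given prices: x_1* = 5·7/4.5 = 7.7778.

x_1* = 7.7778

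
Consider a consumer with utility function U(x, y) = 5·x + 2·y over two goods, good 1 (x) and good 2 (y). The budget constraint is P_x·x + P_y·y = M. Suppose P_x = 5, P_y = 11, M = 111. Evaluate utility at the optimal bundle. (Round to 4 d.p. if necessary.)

Perfect substitutes: compare marginal utility per dollar. 5/P_x vs 2/P_y → 1 vs 0.1818.
x gives more utility per dollar, so spend all income on x: x* = M/P_x, y* = 0.
Numerically: x* = 22.2, y* = 0.
Utility at the optimum: U(22.2, 0) = 111.

V = 111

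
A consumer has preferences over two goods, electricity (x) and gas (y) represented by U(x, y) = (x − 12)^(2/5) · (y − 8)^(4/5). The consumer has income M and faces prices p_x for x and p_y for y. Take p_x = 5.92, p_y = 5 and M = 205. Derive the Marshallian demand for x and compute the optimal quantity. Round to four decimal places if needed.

x* = 17.2905

Let x' = x−12, y' = y−8. MRS = (1/2)·y'/x' = p_x/p_y.
After buying the subsistence bundle (12, 8), a share 1/3 of the remaining income goes to x: x* = 12 + 1/3·(M − 12p_x − 8p_y)/p_x.
Discretionary income = 205 − 12·5.92 − 8·5 = 93.96; x* = 12 + 1/3·93.96/5.92 = 17.2905.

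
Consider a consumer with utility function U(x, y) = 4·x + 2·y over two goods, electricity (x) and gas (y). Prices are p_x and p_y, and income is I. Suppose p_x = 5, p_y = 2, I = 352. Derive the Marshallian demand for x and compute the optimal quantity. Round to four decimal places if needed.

x* = 0

Linear utility — the consumer picks whichever good has higher MU/price: 4/5 = 0.8 vs 2/2 = 1.
y gives more utility per dollar, so spend all income on y: y* = I/p_y, x* = 0.
Numerically: x* = 0, y* = 176.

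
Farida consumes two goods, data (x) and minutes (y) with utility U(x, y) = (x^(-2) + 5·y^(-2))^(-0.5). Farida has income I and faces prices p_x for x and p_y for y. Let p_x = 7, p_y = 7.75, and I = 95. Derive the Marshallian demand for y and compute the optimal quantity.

y* = 7.9266

MRS = MU_x/MU_y = (1/5)·(y/x)^(3). Set equal to p_x/p_y.
Hence y/x = (5·p_x/p_y)^(1/(3)), i.e. raised to the 1/3 power.
Substitute y = (y/x)·x into the budget: x* = I/(p_x + p_y·(y/x)).
Numerically y/x = 1.652934, so x* = 95/(7 + 7.75·1.652934) = 4.7955 and y* = 1.652934·4.7955 = 7.9266.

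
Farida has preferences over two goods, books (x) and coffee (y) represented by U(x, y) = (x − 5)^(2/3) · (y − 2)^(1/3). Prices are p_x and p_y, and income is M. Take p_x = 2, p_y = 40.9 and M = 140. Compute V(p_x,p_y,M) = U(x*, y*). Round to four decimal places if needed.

V = 4.6632

MRS = 2·(y−2)/(x−5). Tangency with p_x/p_y gives y−2 = (1/2)·(p_x/p_y)·(x−5).
After buying the subsistence bundle (5, 2), a share 2/3 of the remaining income goes to x: x* = 5 + 2/3·(M − 5p_x − 2p_y)/p_x.
Discretionary income = 140 − 5·2 − 2·40.9 = 48.2; x* = 5 + 2/3·48.2/2 = 21.0667; y* = 2 + 1/3·48.2/40.9 = 2.3928.
Utility at the optimum: U(21.0667, 2.3928) = 4.6632.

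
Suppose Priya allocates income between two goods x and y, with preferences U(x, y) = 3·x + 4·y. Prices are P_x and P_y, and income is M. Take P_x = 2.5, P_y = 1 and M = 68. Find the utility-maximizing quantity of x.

Linear utility — the consumer picks whichever good has higher MU/price: 3/2.5 = 1.2 vs 4/1 = 4.
y gives more utility per dollar, so spend all income on y: y* = M/P_y, x* = 0.
Numerically: x* = 0, y* = 68.

x* = 0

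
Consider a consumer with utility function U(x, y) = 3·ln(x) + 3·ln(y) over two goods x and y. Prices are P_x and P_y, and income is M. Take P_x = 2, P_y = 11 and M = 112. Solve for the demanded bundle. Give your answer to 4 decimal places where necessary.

Demand: x*(P_x,P_y,M) = 0.5·M/P_x and y* = 0.5·M/P_y.
At P_x=2, P_y=11, M=112: x* = 0.5·112/2 = 28, y* = 5.0909.

x* = 28, y* = 5.0909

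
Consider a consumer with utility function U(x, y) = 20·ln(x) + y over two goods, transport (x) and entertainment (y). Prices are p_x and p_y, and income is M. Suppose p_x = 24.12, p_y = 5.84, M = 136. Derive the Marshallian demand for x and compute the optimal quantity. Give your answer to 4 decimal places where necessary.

x* = 4.8425

So x*(p_x,p_y) = 20·p_y/p_x, independent of income; and y* = (M − 20·p_y)/p_y.
At the given prices: x* = 20·5.84/24.12 = 4.8425.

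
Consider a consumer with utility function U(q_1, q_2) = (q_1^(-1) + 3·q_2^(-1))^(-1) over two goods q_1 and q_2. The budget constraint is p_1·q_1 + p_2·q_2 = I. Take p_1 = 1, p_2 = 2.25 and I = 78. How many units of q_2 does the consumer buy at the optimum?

q_2* = 25.0319

Substitute q_2 = (q_2/q_1)·q_1 into the budget: q_1* = I/(p_1 + p_2·(q_2/q_1)).
Numerically q_2/q_1 = 1.154701, so q_1* = 78/(1 + 2.25·1.154701) = 21.6783 and q_2* = 1.154701·21.6783 = 25.0319.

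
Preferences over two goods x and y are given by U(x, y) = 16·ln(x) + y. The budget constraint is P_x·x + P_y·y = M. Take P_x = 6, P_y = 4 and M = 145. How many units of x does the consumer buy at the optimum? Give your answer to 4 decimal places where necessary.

MU_x = 16/x, MU_y = 1. Tangency: 16/x = P_x/P_y.
So x*(P_x,P_y) = 16·P_y/P_x, independent of income; and y* = (M − 16·P_y)/P_y.
At the given prices: x* = 16·4/6 = 10.6667.

x* = 10.6667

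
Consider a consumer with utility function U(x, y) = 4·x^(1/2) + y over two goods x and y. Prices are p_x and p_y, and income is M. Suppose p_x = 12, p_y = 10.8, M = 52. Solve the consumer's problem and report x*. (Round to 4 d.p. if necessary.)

x* = 3.24

Set MRS = p_x/p_y: 2·x^(−1/2) = p_x/p_y.
Thus x* = (2·p_y/p_x)² — independent of M — with the rest of income spent on y.
Plugging in: x* = (2·10.8/12)² = 3.24.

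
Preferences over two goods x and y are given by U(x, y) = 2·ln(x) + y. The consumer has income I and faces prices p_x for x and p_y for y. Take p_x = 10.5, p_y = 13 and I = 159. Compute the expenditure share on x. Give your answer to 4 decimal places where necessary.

At the given prices: x* = 2·13/10.5 = 2.4762, and y* = 10.2308.
Expenditure on x: 10.5·2.4762 = 26; share = 0.1635.

share on x = 0.1635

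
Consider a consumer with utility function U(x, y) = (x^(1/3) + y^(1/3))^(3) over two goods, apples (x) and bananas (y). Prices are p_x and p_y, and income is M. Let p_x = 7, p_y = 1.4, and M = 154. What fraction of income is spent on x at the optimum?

MRS = MU_x/MU_y = (y/x)^(2/3). Set equal to p_x/p_y.
Hence y/x = (p_x/p_y)^(1/(2/3)), i.e. raised to the 1.5 power.
Substitute y = (y/x)·x into the budget: x* = M/(p_x + p_y·(y/x)).
Numerically y/x = 11.18034, so x* = 154/(7 + 1.4·11.18034) = 6.7984 and y* = 11.18034·6.7984 = 76.0081.
Expenditure on x: 7·6.7984 = 47.5886; share = 0.309.

share on x = 0.309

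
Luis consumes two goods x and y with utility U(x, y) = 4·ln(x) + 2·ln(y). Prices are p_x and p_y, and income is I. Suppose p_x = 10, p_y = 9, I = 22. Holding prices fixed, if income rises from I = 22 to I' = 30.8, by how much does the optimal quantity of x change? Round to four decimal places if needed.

Δx* = 0.5867

MU_x/MU_y = (4·y)/(2·x); tangency sets this equal to p_x/p_y.
Rearranging, p_y·y = (1/2)·p_x·x. Substituting into the budget gives p_x·x·(1 + (1/2)) = I.
Demand: x*(p_x,p_y,I) = 2/3·I/p_x and y* = 1/3·I/p_y.
At p_x=10, p_y=9, I=22: x* = 2/3·22/10 = 1.4667.
At I' = 30.8: x* = 2.0533. Change: 2.0533 − 1.4667 = 0.5867.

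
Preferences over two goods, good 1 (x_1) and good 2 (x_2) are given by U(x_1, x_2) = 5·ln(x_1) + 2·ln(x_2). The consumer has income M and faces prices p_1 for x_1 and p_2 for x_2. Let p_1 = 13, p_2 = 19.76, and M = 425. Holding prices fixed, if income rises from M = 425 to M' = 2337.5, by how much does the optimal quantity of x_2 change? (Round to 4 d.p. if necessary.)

MU_x_1/MU_x_2 = (5·x_2)/(2·x_1); tangency sets this equal to p_1/p_2.
So 5·p_2·x_2 = 2·p_1·x_1; combined with the budget, a share 5/7 of income goes to x_1.
Demand: x_1*(p_1,p_2,M) = 5/7·M/p_1 and x_2* = 2/7·M/p_2.
At p_1=13, p_2=19.76, M=425: x_2* = 2/7·425/19.76 = 6.1452.
At M' = 2337.5: x_2* = 33.7984. Change: 33.7984 − 6.1452 = 27.6533.

Δx_2* = 27.6533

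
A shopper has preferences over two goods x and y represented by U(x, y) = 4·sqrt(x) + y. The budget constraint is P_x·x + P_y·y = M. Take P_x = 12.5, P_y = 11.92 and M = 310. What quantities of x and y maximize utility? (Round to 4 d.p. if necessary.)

x* = 3.6374, y* = 22.1923

Thus x* = (2·P_y/P_x)² — independent of M — with the rest of income spent on y.
Plugging in: x* = (2·11.92/12.5)² = 3.6374, y* = 22.1923.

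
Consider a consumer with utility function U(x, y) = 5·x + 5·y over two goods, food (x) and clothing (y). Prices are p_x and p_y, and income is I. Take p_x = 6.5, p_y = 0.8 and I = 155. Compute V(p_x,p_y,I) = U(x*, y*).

V = 968.75

Perfect substitutes: compare marginal utility per dollar. 5/p_x vs 5/p_y → 0.7692 vs 6.25.
y gives more utility per dollar, so spend all income on y: y* = I/p_y, x* = 0.
Numerically: x* = 0, y* = 193.75.
Utility at the optimum: U(0, 193.75) = 968.75.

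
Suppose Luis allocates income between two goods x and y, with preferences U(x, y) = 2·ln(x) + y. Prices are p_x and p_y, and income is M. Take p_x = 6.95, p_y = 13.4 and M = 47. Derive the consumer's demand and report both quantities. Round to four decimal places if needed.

Set MRS = p_x/p_y: (2/x)/1 = p_x/p_y.
So x*(p_x,p_y) = 2·p_y/p_x, independent of income; and y* = (M − 2·p_y)/p_y.
At the given prices: x* = 2·13.4/6.95 = 3.8561, and y* = 1.5075.

x* = 3.8561, y* = 1.5075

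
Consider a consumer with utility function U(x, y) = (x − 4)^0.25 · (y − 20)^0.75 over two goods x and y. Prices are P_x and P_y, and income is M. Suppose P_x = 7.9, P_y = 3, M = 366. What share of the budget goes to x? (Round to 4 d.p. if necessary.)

Substituting into the budget: x* = 4 + 0.25·(M − 4·P_x − 20·P_y)/P_x, and y* = 20 + 0.75·(…)/P_y.
Discretionary income = 366 − 4·7.9 − 20·3 = 274.4; x* = 4 + 0.25·274.4/7.9 = 12.6835; y* = 20 + 0.75·274.4/3 = 88.6.
Expenditure on x: 7.9·12.6835 = 100.2; share = 0.2738.

share on x = 0.2738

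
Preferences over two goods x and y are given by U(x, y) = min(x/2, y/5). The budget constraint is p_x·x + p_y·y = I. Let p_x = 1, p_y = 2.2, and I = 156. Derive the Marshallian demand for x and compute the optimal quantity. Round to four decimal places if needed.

x* = 24

With perfect complements, no substitution: consume in ratio x:y = 2:5.
Budget: p_x·x + p_y·(5/2)·x = I, so (2·p_x + 5·p_y)·x = 2·I.
Demand: x*(p_x,p_y,I) = 2·I/(2·p_x + 5·p_y), y* = 5·I/(2·p_x + 5·p_y).
Here 2·1 + 5·2.2 = 13, giving x* = 24.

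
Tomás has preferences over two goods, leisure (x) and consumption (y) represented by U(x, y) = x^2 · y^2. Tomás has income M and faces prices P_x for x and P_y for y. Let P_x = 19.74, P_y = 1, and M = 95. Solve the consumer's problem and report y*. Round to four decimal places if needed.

y* = 47.5

MU_x/MU_y = (2·y)/(2·x); tangency sets this equal to P_x/P_y.
Rearranging, P_y·y = P_x·x. Substituting into the budget gives P_x·x·(1 + 1) = M.
Demand: x*(P_x,P_y,M) = 0.5·M/P_x and y* = 0.5·M/P_y.
At P_x=19.74, P_y=1, M=95: y* = 0.5·95/1 = 47.5.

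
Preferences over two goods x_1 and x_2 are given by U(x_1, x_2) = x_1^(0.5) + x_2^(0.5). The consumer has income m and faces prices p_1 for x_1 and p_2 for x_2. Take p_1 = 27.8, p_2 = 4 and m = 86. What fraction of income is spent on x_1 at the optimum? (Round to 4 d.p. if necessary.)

share on x_1 = 0.1258

Substitute x_2 = (x_2/x_1)·x_1 into the budget: x_1* = m/(p_1 + p_2·(x_2/x_1)).
Numerically x_2/x_1 = 48.3025, so x_1* = 86/(27.8 + 4·48.3025) = 0.3891 and x_2* = 48.3025·0.3891 = 18.7956.
Expenditure on x_1: 27.8·0.3891 = 10.8176; share = 0.1258.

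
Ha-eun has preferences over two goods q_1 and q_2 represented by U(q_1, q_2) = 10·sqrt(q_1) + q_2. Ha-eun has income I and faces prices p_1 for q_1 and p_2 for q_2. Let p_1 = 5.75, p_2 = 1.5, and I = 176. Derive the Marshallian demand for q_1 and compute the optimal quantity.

Plugging in: q_1* = (5·1.5/5.75)² = 1.7013.

q_1* = 1.7013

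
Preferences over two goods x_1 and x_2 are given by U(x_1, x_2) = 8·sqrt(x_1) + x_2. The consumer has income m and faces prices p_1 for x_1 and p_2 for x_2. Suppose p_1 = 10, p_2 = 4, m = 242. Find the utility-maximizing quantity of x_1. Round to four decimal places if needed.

Utility is quasi-linear in x_2; the FOC for x_1 is 4/√x_1 = p_1/p_2.
Thus x_1* = (4·p_2/p_1)² — independent of m — with the rest of income spent on x_2.
Plugging in: x_1* = (4·4/10)² = 2.56.

x_1* = 2.56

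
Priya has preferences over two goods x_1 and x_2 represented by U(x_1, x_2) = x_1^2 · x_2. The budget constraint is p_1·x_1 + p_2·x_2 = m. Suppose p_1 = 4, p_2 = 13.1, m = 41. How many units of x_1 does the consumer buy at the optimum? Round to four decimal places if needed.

x_1* = 6.8333

The MRS is 2·x_2/x_1. Set MRS = p_1/p_2.
Rearranging, p_2·x_2 = (1/2)·p_1·x_1. Substituting into the budget gives p_1·x_1·(1 + (1/2)) = m.
Demand: x_1*(p_1,p_2,m) = 2/3·m/p_1 and x_2* = 1/3·m/p_2.
At p_1=4, p_2=13.1, m=41: x_1* = 2/3·41/4 = 6.8333.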